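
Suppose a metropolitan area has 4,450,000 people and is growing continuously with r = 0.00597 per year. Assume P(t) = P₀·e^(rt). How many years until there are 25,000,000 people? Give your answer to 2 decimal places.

t ≈ 289.11 years

25000000 = 4450000 · e^(0.00597·t)
t = ln(25000000/4450000) / 0.00597 = ln(5.61798) / 0.00597 = 1.72597 / 0.00597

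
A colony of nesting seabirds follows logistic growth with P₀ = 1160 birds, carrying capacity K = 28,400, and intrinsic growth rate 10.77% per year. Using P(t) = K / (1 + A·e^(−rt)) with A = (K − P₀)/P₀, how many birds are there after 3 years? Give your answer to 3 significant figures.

A = (28400 − 1160)/1160 = 23.48276
P(3) = 28400 / (1 + 23.48276·e^(−0.1077·3)) = 28400 / (1 + 23.48276·0.723901)
= 28400 / 17.9992 ≈ 1577.85

≈ 1,580 birds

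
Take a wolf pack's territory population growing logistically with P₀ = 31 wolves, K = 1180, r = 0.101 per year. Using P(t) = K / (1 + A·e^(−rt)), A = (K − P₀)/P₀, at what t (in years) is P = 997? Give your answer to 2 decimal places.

t ≈ 52.55 years

A = (1180 − 31)/31 = 37.06452
997 = 1180/(1 + 37.06452·e^(−0.101t)) → 1 + 37.06452·e^(−0.101t) = 1.18355
e^(−0.101t) = 0.004952 → t = ln(201.93072)/0.101 = 5.30792/0.101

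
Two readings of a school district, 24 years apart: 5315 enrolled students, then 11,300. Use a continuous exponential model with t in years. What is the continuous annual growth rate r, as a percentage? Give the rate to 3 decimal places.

11300 = 5315 · e^(r·24)
e^(24r) = 11300/5315 = 2.12606
r = ln(2.12606) / 24 = 0.75427 / 24

r ≈ 3.143% per year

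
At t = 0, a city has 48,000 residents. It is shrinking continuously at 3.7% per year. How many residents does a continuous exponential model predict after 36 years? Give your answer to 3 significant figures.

P(36) = 48000 · e^(-0.037·36) = 48000 · e^(-1.332)
= 48000 · 0.26395 ≈ 12669.54

≈ 12,700 residents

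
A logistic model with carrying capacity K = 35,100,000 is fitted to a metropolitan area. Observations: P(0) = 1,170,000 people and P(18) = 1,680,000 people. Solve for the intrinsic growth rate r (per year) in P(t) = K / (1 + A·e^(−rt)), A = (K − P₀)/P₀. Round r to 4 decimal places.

r ≈ 0.0209 per year

A = (35100000 − 1170000)/1170000 = 29
1680000 = 35100000/(1 + 29·e^(−r·18)) → e^(−18r) = (20.89286 − 1)/29 = 0.685961
r = −ln(0.685961)/18 = 0.37694/18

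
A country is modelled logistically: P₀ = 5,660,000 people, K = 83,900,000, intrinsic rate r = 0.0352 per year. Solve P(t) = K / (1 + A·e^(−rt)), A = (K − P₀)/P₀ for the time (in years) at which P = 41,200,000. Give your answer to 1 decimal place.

A = (83900000 − 5660000)/5660000 = 13.82332
41200000 = 83900000/(1 + 13.82332·e^(−0.0352t)) → 1 + 13.82332·e^(−0.0352t) = 2.03641
e^(−0.0352t) = 0.074975 → t = ln(13.33772)/0.0352 = 2.5906/0.0352

t ≈ 73.6 years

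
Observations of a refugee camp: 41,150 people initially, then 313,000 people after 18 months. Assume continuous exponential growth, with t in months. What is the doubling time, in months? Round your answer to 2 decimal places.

doubling time ≈ 6.15 months

r = ln(313000/41150) / 18 = ln(7.60632) / 18 ≈ 0.112721 per month
doubling time = ln 2 / |r| = 0.69315 / 0.112721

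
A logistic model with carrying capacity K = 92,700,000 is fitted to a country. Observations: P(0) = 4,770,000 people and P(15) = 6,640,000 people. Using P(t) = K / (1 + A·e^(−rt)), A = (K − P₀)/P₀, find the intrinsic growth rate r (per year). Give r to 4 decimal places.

r ≈ 0.0235 per year

A = (92700000 − 4770000)/4770000 = 18.43396
6640000 = 92700000/(1 + 18.43396·e^(−r·15)) → e^(−15r) = (13.96084 − 1)/18.43396 = 0.703096
r = −ln(0.703096)/15 = 0.35226/15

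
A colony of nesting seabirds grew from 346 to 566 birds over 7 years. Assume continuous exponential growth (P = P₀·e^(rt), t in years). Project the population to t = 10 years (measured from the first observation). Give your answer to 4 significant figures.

r = ln(566/346) / 7 ≈ 0.070308 per year
P(10) = 346 · e^(0.070308·10) = 346 · 2.01996 ≈ 698.91

≈ 698.9 birds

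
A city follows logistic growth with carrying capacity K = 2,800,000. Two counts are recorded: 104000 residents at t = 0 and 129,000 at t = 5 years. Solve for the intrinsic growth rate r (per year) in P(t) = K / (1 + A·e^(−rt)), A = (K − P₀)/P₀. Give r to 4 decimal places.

A = (2800000 − 104000)/104000 = 25.92308
129000 = 2800000/(1 + 25.92308·e^(−r·5)) → e^(−5r) = (21.70543 − 1)/25.92308 = 0.798726
r = −ln(0.798726)/5 = 0.22474/5

r ≈ 0.0449 per year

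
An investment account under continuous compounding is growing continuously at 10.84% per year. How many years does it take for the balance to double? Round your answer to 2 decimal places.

doubling time ≈ 6.39 years

doubling time = ln(2) / |r| = 0.69315 / 0.1084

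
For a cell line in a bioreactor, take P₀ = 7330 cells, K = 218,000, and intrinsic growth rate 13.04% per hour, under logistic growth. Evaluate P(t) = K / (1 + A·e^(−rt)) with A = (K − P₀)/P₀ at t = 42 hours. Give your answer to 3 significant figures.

≈ 195,000 cells

A = (218000 − 7330)/7330 = 28.74079
P(42) = 218000 / (1 + 28.74079·e^(−0.1304·42)) = 218000 / (1 + 28.74079·0.004183)
= 218000 / 1.12021 ≈ 194605.69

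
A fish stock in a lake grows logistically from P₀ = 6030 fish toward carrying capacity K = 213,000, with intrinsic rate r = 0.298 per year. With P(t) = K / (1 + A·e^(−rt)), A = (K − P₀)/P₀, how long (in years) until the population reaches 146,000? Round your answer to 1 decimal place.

t ≈ 14.5 years

A = (213000 − 6030)/6030 = 34.32338
146000 = 213000/(1 + 34.32338·e^(−0.298t)) → 1 + 34.32338·e^(−0.298t) = 1.4589
e^(−0.298t) = 0.01337 → t = ln(74.79424)/0.298 = 4.31474/0.298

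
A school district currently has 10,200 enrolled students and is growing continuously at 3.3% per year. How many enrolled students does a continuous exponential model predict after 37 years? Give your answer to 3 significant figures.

P(37) = 10200 · e^(0.033·37) = 10200 · e^(1.221)
= 10200 · 3.39058 ≈ 34583.88

≈ 34,600 enrolled students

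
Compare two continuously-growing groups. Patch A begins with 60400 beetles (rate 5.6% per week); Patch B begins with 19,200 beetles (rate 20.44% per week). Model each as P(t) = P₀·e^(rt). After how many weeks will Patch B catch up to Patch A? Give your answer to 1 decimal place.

t ≈ 7.7 weeks

60400·e^(0.056t) = 19200·e^(0.2044t)
60400/19200 = e^((0.2044 − 0.056)t) → ln(3.14583) = 0.1484·t
t = 1.14608 / 0.1484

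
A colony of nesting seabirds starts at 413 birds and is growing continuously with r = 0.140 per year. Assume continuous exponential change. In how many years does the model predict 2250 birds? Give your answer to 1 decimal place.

t ≈ 12.1 years

2250 = 413 · e^(0.14·t)
t = ln(2250/413) / 0.14 = ln(5.44794) / 0.14 = 1.69524 / 0.14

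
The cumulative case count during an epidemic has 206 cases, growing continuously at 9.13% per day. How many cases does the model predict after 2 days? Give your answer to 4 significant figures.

P(2) = 206 · e^(0.0913·2) = 206 · e^(0.1826)
= 206 · 1.20033 ≈ 247.27

≈ 247.3 cases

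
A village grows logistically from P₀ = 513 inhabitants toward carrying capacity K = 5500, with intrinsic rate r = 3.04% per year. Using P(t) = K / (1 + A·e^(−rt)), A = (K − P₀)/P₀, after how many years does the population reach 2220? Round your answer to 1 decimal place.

A = (5500 − 513)/513 = 9.72125
2220 = 5500/(1 + 9.72125·e^(−0.0304t)) → 1 + 9.72125·e^(−0.0304t) = 2.47748
e^(−0.0304t) = 0.151984 → t = ln(6.57962)/0.0304 = 1.88398/0.0304

t ≈ 62.0 years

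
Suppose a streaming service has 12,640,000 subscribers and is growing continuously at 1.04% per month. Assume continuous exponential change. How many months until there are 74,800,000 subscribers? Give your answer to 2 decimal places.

74800000 = 12640000 · e^(0.0104·t)
t = ln(74800000/12640000) / 0.0104 = ln(5.91772) / 0.0104 = 1.77795 / 0.0104

t ≈ 170.96 months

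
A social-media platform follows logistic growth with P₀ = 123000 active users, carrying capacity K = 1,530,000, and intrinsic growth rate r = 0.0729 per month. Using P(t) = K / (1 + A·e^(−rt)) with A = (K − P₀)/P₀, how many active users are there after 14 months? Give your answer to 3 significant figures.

≈ 299,000 active users

A = (1530000 − 123000)/123000 = 11.43902
P(14) = 1530000 / (1 + 11.43902·e^(−0.0729·14)) = 1530000 / (1 + 11.43902·0.360379)
= 1530000 / 5.12238 ≈ 298689.27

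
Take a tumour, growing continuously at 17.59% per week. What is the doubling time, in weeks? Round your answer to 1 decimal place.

doubling time ≈ 3.9 weeks

doubling time = ln(2) / |r| = 0.69315 / 0.1759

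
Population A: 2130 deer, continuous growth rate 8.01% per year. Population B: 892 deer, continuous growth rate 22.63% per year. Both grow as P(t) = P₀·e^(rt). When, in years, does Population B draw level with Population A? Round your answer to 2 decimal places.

2130·e^(0.0801t) = 892·e^(0.2263t)
2130/892 = e^((0.2263 − 0.0801)t) → ln(2.38789) = 0.1462·t
t = 0.87041 / 0.1462

t ≈ 5.95 years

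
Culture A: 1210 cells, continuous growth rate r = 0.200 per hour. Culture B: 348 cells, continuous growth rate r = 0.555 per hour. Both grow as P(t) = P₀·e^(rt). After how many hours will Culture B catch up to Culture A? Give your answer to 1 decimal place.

t ≈ 3.5 hours

1210·e^(0.2t) = 348·e^(0.555t)
1210/348 = e^((0.555 − 0.2)t) → ln(3.47701) = 0.355·t
t = 1.24617 / 0.355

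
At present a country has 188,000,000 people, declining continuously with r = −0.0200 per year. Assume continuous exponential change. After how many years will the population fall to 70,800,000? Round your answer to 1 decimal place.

70800000 = 188000000 · e^(-0.02·t)
t = ln(70800000/188000000) / -0.02 = ln(0.3766) / -0.02 = -0.97658 / -0.02

t ≈ 48.8 years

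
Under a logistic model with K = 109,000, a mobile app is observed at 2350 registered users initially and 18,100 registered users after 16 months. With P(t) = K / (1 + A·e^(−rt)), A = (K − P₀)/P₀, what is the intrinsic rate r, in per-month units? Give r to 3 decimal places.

r ≈ 0.138 per month

A = (109000 − 2350)/2350 = 45.38298
18100 = 109000/(1 + 45.38298·e^(−r·16)) → e^(−16r) = (6.0221 − 1)/45.38298 = 0.11066
r = −ln(0.11066)/16 = 2.20129/16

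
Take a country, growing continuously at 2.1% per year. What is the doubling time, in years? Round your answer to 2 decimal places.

doubling time ≈ 33.01 years

doubling time = ln(2) / |r| = 0.69315 / 0.021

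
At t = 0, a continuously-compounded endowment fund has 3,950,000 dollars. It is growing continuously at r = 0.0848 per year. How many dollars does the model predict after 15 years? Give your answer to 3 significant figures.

P(15) = 3950000 · e^(0.0848·15) = 3950000 · e^(1.272)
= 3950000 · 3.56798 ≈ 14093526.51

≈ 14,100,000 dollars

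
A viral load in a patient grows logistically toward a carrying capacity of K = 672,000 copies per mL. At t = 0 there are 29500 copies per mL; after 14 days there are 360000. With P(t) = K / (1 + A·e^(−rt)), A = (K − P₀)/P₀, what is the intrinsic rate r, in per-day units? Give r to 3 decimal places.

A = (672000 − 29500)/29500 = 21.77966
360000 = 672000/(1 + 21.77966·e^(−r·14)) → e^(−14r) = (1.86667 − 1)/21.77966 = 0.039792
r = −ln(0.039792)/14 = 3.22408/14

r ≈ 0.230 per day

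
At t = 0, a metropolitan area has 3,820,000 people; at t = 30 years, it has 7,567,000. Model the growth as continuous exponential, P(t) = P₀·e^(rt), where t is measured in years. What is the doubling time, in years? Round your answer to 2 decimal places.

r = ln(7567000/3820000) / 30 = ln(1.98089) / 30 ≈ 0.022785 per year
doubling time = ln 2 / |r| = 0.69315 / 0.022785

doubling time ≈ 30.42 years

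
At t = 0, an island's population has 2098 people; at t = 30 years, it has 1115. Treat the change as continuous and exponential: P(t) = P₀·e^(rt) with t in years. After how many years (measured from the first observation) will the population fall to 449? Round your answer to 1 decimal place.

r = ln(1115/2098) / 30 ≈ -0.021071 per year
t = ln(449/2098) / r = -1.54172 / -0.021071 ≈ 73.168

t ≈ 73.2 years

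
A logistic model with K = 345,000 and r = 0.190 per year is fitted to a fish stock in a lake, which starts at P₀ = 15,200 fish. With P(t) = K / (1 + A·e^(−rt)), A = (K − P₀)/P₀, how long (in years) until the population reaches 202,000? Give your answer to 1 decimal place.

A = (345000 − 15200)/15200 = 21.69737
202000 = 345000/(1 + 21.69737·e^(−0.19t)) → 1 + 21.69737·e^(−0.19t) = 1.70792
e^(−0.19t) = 0.032627 → t = ln(30.64943)/0.19 = 3.42261/0.19

t ≈ 18.0 years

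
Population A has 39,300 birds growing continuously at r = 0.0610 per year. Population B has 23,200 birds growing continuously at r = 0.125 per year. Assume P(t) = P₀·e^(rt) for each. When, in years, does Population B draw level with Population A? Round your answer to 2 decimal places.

39300·e^(0.061t) = 23200·e^(0.125t)
39300/23200 = e^((0.125 − 0.061)t) → ln(1.69397) = 0.064·t
t = 0.52707 / 0.064

t ≈ 8.24 years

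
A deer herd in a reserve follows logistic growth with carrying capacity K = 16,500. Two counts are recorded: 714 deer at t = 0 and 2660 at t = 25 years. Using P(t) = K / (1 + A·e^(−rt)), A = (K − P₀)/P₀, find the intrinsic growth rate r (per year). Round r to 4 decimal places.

A = (16500 − 714)/714 = 22.10924
2660 = 16500/(1 + 22.10924·e^(−r·25)) → e^(−25r) = (6.20301 − 1)/22.10924 = 0.235332
r = −ln(0.235332)/25 = 1.44676/25

r ≈ 0.0579 per year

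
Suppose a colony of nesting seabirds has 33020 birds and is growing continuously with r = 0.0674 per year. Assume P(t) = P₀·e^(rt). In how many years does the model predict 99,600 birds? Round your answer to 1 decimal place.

99600 = 33020 · e^(0.0674·t)
t = ln(99600/33020) / 0.0674 = ln(3.01635) / 0.0674 = 1.10405 / 0.0674

t ≈ 16.4 years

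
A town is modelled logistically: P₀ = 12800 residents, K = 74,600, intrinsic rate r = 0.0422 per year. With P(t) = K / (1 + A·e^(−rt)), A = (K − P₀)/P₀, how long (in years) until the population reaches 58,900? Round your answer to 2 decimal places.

t ≈ 68.64 years

A = (74600 − 12800)/12800 = 4.82812
58900 = 74600/(1 + 4.82812·e^(−0.0422t)) → 1 + 4.82812·e^(−0.0422t) = 1.26655
e^(−0.0422t) = 0.055208 → t = ln(18.11316)/0.0422 = 2.89664/0.0422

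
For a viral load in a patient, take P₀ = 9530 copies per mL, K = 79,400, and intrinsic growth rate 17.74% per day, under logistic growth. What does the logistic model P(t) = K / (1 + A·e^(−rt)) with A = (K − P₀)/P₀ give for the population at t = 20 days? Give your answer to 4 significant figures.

A = (79400 − 9530)/9530 = 7.33158
P(20) = 79400 / (1 + 7.33158·e^(−0.1774·20)) = 79400 / (1 + 7.33158·0.028782)
= 79400 / 1.21102 ≈ 65564.63

≈ 65,560 copies per mL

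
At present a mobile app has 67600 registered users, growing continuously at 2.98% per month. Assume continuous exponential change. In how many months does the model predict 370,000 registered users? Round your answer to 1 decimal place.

t ≈ 57.0 months

370000 = 67600 · e^(0.0298·t)
t = ln(370000/67600) / 0.0298 = ln(5.47337) / 0.0298 = 1.6999 / 0.0298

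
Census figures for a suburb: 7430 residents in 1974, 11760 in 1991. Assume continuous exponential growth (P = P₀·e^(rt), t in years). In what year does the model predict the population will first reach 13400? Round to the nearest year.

year 1996

r = ln(11760/7430) / 17 = 0.45918/17 ≈ 0.02701 per year
t = ln(13400/7430) / r = 0.58973/0.02701 ≈ 21.83 years after 1974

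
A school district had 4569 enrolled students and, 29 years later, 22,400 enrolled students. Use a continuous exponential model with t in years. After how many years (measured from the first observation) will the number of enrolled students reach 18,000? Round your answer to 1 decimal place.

t ≈ 25.0 years

r = ln(22400/4569) / 29 ≈ 0.05482 per year
t = ln(18000/4569) / r = 1.37108 / 0.05482 ≈ 25.011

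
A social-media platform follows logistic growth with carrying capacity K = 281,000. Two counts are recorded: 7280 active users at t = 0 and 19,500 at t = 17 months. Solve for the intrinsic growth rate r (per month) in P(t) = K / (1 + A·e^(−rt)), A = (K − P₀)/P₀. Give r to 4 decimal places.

r ≈ 0.0606 per month

A = (281000 − 7280)/7280 = 37.5989
19500 = 281000/(1 + 37.5989·e^(−r·17)) → e^(−17r) = (14.41026 − 1)/37.5989 = 0.356666
r = −ln(0.356666)/17 = 1.03096/17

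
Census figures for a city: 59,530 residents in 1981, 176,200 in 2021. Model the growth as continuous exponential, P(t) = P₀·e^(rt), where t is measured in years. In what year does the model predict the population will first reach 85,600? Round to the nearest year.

year 1994

r = ln(176200/59530) / 40 = 1.08514/40 ≈ 0.027128 per year
t = ln(85600/59530) / r = 0.3632/0.027128 ≈ 13.39 years after 1981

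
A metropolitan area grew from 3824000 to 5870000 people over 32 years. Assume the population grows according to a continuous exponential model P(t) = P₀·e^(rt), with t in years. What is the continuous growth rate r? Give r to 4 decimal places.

r ≈ 0.0134 per year

5870000 = 3824000 · e^(r·32)
e^(32r) = 5870000/3824000 = 1.53504
r = ln(1.53504) / 32 = 0.42856 / 32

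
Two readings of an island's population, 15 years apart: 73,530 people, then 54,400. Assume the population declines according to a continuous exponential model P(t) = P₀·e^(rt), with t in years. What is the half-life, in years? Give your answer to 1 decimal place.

r = ln(54400/73530) / 15 = ln(0.73983) / 15 ≈ -0.020089 per year
half-life = ln 2 / |r| = 0.69315 / 0.020089

half-life ≈ 34.5 years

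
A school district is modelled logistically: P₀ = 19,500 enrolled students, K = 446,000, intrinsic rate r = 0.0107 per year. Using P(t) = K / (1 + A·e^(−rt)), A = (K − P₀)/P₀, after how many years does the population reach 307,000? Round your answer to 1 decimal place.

t ≈ 362.4 years

A = (446000 − 19500)/19500 = 21.87179
307000 = 446000/(1 + 21.87179·e^(−0.0107t)) → 1 + 21.87179·e^(−0.0107t) = 1.45277
e^(−0.0107t) = 0.020701 → t = ln(48.30677)/0.0107 = 3.87757/0.0107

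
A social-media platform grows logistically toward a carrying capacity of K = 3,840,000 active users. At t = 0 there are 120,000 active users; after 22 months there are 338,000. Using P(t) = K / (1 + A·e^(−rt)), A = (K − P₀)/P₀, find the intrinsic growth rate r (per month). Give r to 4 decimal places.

A = (3840000 − 120000)/120000 = 31
338000 = 3840000/(1 + 31·e^(−r·22)) → e^(−22r) = (11.36095 − 1)/31 = 0.334224
r = −ln(0.334224)/22 = 1.09594/22

r ≈ 0.0498 per month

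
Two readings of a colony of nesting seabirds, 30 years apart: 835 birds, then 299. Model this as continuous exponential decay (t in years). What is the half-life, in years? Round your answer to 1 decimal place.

r = ln(299/835) / 30 = ln(0.35808) / 30 ≈ -0.034233 per year
half-life = ln 2 / |r| = 0.69315 / 0.034233

half-life ≈ 20.2 years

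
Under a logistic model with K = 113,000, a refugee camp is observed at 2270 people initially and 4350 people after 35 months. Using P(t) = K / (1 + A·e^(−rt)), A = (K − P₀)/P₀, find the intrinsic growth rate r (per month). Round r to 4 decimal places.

r ≈ 0.0191 per month

A = (113000 − 2270)/2270 = 48.77974
4350 = 113000/(1 + 48.77974·e^(−r·35)) → e^(−35r) = (25.97701 − 1)/48.77974 = 0.512037
r = −ln(0.512037)/35 = 0.66936/35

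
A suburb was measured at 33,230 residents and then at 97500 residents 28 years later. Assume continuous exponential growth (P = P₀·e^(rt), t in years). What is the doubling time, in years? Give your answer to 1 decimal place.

r = ln(97500/33230) / 28 = ln(2.9341) / 28 ≈ 0.038443 per year
doubling time = ln 2 / |r| = 0.69315 / 0.038443

doubling time ≈ 18.0 years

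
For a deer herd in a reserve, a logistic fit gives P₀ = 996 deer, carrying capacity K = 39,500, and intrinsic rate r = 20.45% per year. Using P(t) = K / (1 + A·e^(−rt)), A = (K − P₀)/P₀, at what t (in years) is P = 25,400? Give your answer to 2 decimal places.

A = (39500 − 996)/996 = 38.65863
25400 = 39500/(1 + 38.65863·e^(−0.2045t)) → 1 + 38.65863·e^(−0.2045t) = 1.55512
e^(−0.2045t) = 0.014359 → t = ln(69.64038)/0.2045 = 4.24334/0.2045

t ≈ 20.75 years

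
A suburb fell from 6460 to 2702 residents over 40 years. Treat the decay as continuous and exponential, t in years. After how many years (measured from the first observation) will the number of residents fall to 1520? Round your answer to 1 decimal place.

r = ln(2702/6460) / 40 ≈ -0.021791 per year
t = ln(1520/6460) / r = -1.44692 / -0.021791 ≈ 66.4

t ≈ 66.4 years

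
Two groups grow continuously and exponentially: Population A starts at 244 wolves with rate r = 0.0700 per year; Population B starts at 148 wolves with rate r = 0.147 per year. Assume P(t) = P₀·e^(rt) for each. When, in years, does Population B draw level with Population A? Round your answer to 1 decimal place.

t ≈ 6.5 years

244·e^(0.07t) = 148·e^(0.147t)
244/148 = e^((0.147 − 0.07)t) → ln(1.64865) = 0.077·t
t = 0.49996 / 0.077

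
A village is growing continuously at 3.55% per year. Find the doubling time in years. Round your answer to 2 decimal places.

doubling time ≈ 19.53 years

doubling time = ln(2) / |r| = 0.69315 / 0.0355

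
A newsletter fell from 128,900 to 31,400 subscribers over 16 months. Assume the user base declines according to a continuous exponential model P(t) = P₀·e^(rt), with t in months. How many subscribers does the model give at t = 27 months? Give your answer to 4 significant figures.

≈ 11,890 subscribers

r = ln(31400/128900) / 16 ≈ -0.088264 per month
P(27) = 128900 · e^(-0.088264·27) = 128900 · 0.09226 ≈ 11892.41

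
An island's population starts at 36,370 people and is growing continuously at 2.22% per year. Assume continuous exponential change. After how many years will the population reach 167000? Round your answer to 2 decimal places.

167000 = 36370 · e^(0.0222·t)
t = ln(167000/36370) / 0.0222 = ln(4.5917) / 0.0222 = 1.52425 / 0.0222

t ≈ 68.66 years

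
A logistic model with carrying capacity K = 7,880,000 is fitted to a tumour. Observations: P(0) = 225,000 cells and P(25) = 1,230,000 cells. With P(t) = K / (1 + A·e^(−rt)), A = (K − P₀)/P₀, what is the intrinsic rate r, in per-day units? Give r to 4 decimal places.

r ≈ 0.0736 per day

A = (7880000 − 225000)/225000 = 34.02222
1230000 = 7880000/(1 + 34.02222·e^(−r·25)) → e^(−25r) = (6.4065 − 1)/34.02222 = 0.158911
r = −ln(0.158911)/25 = 1.83941/25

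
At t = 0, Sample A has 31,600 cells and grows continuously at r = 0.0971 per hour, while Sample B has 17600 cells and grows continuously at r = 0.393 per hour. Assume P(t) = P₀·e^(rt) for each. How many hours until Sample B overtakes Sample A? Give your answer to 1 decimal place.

t ≈ 2.0 hours

31600·e^(0.0971t) = 17600·e^(0.393t)
31600/17600 = e^((0.393 − 0.0971)t) → ln(1.79545) = 0.2959·t
t = 0.58526 / 0.2959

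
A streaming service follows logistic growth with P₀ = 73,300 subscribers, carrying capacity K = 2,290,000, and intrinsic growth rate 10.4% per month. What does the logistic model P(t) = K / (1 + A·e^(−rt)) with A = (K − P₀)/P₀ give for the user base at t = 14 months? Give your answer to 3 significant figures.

A = (2290000 − 73300)/73300 = 30.24147
P(14) = 2290000 / (1 + 30.24147·e^(−0.104·14)) = 2290000 / (1 + 30.24147·0.233167)
= 2290000 / 8.05132 ≈ 284425.55

≈ 284,000 subscribers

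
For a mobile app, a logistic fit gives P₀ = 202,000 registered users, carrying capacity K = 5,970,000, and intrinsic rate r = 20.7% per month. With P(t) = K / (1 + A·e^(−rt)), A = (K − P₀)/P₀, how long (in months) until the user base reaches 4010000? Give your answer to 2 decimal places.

A = (5970000 − 202000)/202000 = 28.55446
4010000 = 5970000/(1 + 28.55446·e^(−0.207t)) → 1 + 28.55446·e^(−0.207t) = 1.48878
e^(−0.207t) = 0.017117 → t = ln(58.42008)/0.207 = 4.06766/0.207

t ≈ 19.65 months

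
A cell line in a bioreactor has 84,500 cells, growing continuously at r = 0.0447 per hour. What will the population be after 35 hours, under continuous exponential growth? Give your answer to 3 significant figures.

P(35) = 84500 · e^(0.0447·35) = 84500 · e^(1.5645)
= 84500 · 4.78028 ≈ 403934.01

≈ 404,000 cells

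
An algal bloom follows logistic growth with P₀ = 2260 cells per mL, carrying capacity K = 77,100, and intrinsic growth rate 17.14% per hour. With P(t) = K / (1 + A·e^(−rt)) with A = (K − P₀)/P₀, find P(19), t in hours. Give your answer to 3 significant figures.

≈ 33,900 cells per mL

A = (77100 − 2260)/2260 = 33.11504
P(19) = 77100 / (1 + 33.11504·e^(−0.1714·19)) = 77100 / (1 + 33.11504·0.038519)
= 77100 / 2.27556 ≈ 33881.72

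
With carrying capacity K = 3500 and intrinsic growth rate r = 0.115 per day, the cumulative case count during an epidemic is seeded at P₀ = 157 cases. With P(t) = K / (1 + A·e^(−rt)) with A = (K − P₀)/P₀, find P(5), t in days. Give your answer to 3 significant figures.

≈ 270 cases

A = (3500 − 157)/157 = 21.29299
P(5) = 3500 / (1 + 21.29299·e^(−0.115·5)) = 3500 / (1 + 21.29299·0.562705)
= 3500 / 12.98167 ≈ 269.61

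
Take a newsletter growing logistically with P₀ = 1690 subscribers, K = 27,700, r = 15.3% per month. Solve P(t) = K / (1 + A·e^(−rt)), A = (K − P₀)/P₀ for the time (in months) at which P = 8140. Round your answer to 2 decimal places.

t ≈ 12.14 months

A = (27700 − 1690)/1690 = 15.39053
8140 = 27700/(1 + 15.39053·e^(−0.153t)) → 1 + 15.39053·e^(−0.153t) = 3.40295
e^(−0.153t) = 0.156132 → t = ln(6.40485)/0.153 = 1.85706/0.153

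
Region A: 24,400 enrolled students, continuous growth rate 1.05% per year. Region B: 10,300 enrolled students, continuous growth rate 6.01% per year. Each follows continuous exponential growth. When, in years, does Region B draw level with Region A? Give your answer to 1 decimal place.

24400·e^(0.0105t) = 10300·e^(0.0601t)
24400/10300 = e^((0.0601 − 0.0105)t) → ln(2.36893) = 0.0496·t
t = 0.86244 / 0.0496

t ≈ 17.4 years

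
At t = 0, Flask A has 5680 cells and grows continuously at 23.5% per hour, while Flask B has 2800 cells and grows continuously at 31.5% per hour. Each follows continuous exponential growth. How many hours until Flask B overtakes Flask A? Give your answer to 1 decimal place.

5680·e^(0.235t) = 2800·e^(0.315t)
5680/2800 = e^((0.315 − 0.235)t) → ln(2.02857) = 0.08·t
t = 0.70733 / 0.08

t ≈ 8.8 hours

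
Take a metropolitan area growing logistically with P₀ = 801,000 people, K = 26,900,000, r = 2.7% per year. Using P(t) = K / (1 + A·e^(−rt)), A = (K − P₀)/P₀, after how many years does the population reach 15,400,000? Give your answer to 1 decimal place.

A = (26900000 − 801000)/801000 = 32.58302
15400000 = 26900000/(1 + 32.58302·e^(−0.027t)) → 1 + 32.58302·e^(−0.027t) = 1.74675
e^(−0.027t) = 0.022918 → t = ln(43.63292)/0.027 = 3.77581/0.027

t ≈ 139.8 years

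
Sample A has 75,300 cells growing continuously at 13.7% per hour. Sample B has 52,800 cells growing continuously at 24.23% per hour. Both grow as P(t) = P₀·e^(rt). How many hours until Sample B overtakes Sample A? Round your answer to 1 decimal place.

75300·e^(0.137t) = 52800·e^(0.2423t)
75300/52800 = e^((0.2423 − 0.137)t) → ln(1.42614) = 0.1053·t
t = 0.35497 / 0.1053

t ≈ 3.4 hours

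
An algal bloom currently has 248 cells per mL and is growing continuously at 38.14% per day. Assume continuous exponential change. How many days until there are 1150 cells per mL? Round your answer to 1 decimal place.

1150 = 248 · e^(0.3814·t)
t = ln(1150/248) / 0.3814 = ln(4.6371) / 0.3814 = 1.53409 / 0.3814

t ≈ 4.0 days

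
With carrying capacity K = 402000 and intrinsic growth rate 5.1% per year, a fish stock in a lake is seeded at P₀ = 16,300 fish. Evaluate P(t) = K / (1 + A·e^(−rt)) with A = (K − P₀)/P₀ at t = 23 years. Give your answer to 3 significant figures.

A = (402000 − 16300)/16300 = 23.66258
P(23) = 402000 / (1 + 23.66258·e^(−0.051·23)) = 402000 / (1 + 23.66258·0.309437)
= 402000 / 8.32208 ≈ 48305.22

≈ 48,300 fish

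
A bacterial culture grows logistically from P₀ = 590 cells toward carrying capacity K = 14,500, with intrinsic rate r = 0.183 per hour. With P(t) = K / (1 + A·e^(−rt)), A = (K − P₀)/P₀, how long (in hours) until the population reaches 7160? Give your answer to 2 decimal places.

A = (14500 − 590)/590 = 23.57627
7160 = 14500/(1 + 23.57627·e^(−0.183t)) → 1 + 23.57627·e^(−0.183t) = 2.02514
e^(−0.183t) = 0.043482 → t = ln(22.99811)/0.183 = 3.13541/0.183

t ≈ 17.13 hours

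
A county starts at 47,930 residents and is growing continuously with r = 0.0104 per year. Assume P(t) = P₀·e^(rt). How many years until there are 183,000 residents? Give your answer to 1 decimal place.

t ≈ 128.8 years

183000 = 47930 · e^(0.0104·t)
t = ln(183000/47930) / 0.0104 = ln(3.81807) / 0.0104 = 1.33974 / 0.0104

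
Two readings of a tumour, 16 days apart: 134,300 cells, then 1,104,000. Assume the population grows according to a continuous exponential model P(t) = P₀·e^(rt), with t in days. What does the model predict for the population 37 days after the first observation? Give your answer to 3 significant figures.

r = ln(1104000/134300) / 16 ≈ 0.131664 per day
P(37) = 134300 · e^(0.131664·37) = 134300 · 130.52395 ≈ 17529366.27

≈ 17,500,000 cells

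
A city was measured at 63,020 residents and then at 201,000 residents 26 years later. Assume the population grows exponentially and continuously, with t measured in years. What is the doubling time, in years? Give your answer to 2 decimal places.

r = ln(201000/63020) / 26 = ln(3.18946) / 26 ≈ 0.04461 per year
doubling time = ln 2 / |r| = 0.69315 / 0.04461

doubling time ≈ 15.54 years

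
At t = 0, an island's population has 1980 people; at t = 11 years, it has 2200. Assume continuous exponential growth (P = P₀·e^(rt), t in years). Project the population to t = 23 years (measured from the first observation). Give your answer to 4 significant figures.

r = ln(2200/1980) / 11 ≈ 0.009578 per year
P(23) = 1980 · e^(0.009578·23) = 1980 · 1.24645 ≈ 2467.97

≈ 2,468 people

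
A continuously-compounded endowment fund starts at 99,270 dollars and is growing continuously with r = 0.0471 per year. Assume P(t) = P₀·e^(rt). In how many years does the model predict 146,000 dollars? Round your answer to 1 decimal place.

t ≈ 8.2 years

146000 = 99270 · e^(0.0471·t)
t = ln(146000/99270) / 0.0471 = ln(1.47074) / 0.0471 = 0.38576 / 0.0471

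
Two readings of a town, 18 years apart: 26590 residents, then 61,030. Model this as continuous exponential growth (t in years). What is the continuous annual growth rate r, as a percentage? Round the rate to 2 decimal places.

61030 = 26590 · e^(r·18)
e^(18r) = 61030/26590 = 2.29522
r = ln(2.29522) / 18 = 0.83083 / 18

r ≈ 4.62% per year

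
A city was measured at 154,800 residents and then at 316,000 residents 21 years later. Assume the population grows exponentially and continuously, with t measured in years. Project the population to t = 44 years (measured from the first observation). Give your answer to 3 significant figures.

≈ 690,000 residents

r = ln(316000/154800) / 21 ≈ 0.033981 per year
P(44) = 154800 · e^(0.033981·44) = 154800 · 4.46014 ≈ 690429.01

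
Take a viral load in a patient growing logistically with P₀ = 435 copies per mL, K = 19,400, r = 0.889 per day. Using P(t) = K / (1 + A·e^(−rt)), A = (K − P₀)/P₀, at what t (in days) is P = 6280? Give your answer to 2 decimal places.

t ≈ 3.42 days

A = (19400 − 435)/435 = 43.5977
6280 = 19400/(1 + 43.5977·e^(−0.889t)) → 1 + 43.5977·e^(−0.889t) = 3.08917
e^(−0.889t) = 0.047919 → t = ln(20.86841)/0.889 = 3.03824/0.889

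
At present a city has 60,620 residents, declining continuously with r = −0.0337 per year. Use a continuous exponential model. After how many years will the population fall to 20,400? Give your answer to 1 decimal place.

20400 = 60620 · e^(-0.0337·t)
t = ln(20400/60620) / -0.0337 = ln(0.33652) / -0.0337 = -1.08909 / -0.0337

t ≈ 32.3 years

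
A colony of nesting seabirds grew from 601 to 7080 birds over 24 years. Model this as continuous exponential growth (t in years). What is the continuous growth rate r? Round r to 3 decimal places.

r ≈ 0.103 per year

7080 = 601 · e^(r·24)
e^(24r) = 7080/601 = 11.78037
r = ln(11.78037) / 24 = 2.46643 / 24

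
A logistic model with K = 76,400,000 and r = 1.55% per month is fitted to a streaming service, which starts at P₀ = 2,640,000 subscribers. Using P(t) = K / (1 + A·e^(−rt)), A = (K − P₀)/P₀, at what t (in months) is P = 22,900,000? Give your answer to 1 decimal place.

A = (76400000 − 2640000)/2640000 = 27.93939
22900000 = 76400000/(1 + 27.93939·e^(−0.0155t)) → 1 + 27.93939·e^(−0.0155t) = 3.33624
e^(−0.0155t) = 0.083618 → t = ln(11.95911)/0.0155 = 2.48149/0.0155

t ≈ 160.1 months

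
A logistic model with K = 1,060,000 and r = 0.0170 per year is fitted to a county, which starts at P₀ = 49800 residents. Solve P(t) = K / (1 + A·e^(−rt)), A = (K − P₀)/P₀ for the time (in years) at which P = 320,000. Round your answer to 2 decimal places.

t ≈ 127.74 years

A = (1060000 − 49800)/49800 = 20.28514
320000 = 1060000/(1 + 20.28514·e^(−0.017t)) → 1 + 20.28514·e^(−0.017t) = 3.3125
e^(−0.017t) = 0.114 → t = ln(8.77195)/0.017 = 2.17156/0.017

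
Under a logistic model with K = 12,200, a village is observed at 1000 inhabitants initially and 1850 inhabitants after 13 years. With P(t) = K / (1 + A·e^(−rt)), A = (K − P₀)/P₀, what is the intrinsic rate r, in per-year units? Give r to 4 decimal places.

A = (12200 − 1000)/1000 = 11.2
1850 = 12200/(1 + 11.2·e^(−r·13)) → e^(−13r) = (6.59459 − 1)/11.2 = 0.499517
r = −ln(0.499517)/13 = 0.69411/13

r ≈ 0.0534 per year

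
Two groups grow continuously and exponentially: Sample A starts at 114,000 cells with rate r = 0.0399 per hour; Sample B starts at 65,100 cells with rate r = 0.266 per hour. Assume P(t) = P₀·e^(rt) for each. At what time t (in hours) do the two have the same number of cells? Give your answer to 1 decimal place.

114000·e^(0.0399t) = 65100·e^(0.266t)
114000/65100 = e^((0.266 − 0.0399)t) → ln(1.75115) = 0.2261·t
t = 0.56027 / 0.2261

t ≈ 2.5 hours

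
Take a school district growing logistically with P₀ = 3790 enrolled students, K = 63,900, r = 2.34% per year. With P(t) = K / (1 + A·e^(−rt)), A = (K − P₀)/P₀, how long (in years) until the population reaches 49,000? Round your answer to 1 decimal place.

A = (63900 − 3790)/3790 = 15.86016
49000 = 63900/(1 + 15.86016·e^(−0.0234t)) → 1 + 15.86016·e^(−0.0234t) = 1.30408
e^(−0.0234t) = 0.019173 → t = ln(52.15757)/0.0234 = 3.95427/0.0234

t ≈ 169.0 years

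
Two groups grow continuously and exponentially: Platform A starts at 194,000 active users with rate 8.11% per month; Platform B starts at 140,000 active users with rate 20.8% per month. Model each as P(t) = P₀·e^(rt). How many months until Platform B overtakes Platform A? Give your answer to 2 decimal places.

t ≈ 2.57 months

194000·e^(0.0811t) = 140000·e^(0.208t)
194000/140000 = e^((0.208 − 0.0811)t) → ln(1.38571) = 0.1269·t
t = 0.32622 / 0.1269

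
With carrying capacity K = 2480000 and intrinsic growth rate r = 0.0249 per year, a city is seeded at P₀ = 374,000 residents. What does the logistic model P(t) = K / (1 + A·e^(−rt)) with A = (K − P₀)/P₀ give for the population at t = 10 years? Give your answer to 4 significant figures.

A = (2480000 − 374000)/374000 = 5.63102
P(10) = 2480000 / (1 + 5.63102·e^(−0.0249·10)) = 2480000 / (1 + 5.63102·0.77958)
= 2480000 / 5.38983 ≈ 460126.06

≈ 460,100 residents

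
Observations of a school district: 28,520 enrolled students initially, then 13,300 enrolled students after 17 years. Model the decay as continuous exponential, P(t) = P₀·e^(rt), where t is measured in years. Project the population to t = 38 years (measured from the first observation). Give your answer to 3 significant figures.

≈ 5,180 enrolled students

r = ln(13300/28520) / 17 ≈ -0.044873 per year
P(38) = 28520 · e^(-0.044873·38) = 28520 · 0.18174 ≈ 5183.24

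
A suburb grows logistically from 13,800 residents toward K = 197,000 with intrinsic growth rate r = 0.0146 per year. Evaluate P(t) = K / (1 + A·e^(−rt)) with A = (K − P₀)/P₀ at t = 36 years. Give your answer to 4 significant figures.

A = (197000 − 13800)/13800 = 13.27536
P(36) = 197000 / (1 + 13.27536·e^(−0.0146·36)) = 197000 / (1 + 13.27536·0.591201)
= 197000 / 8.8484 ≈ 22263.91

≈ 22,260 residents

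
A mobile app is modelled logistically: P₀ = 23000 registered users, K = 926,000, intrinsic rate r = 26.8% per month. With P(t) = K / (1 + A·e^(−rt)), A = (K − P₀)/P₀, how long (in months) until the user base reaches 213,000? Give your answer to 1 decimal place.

A = (926000 − 23000)/23000 = 39.26087
213000 = 926000/(1 + 39.26087·e^(−0.268t)) → 1 + 39.26087·e^(−0.268t) = 4.34742
e^(−0.268t) = 0.085261 → t = ln(11.7287)/0.268 = 2.46204/0.268

t ≈ 9.2 months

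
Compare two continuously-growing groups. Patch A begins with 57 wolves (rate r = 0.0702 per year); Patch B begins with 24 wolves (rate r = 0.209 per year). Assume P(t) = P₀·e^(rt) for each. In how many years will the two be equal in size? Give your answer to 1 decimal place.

57·e^(0.0702t) = 24·e^(0.209t)
57/24 = e^((0.209 − 0.0702)t) → ln(2.375) = 0.1388·t
t = 0.865 / 0.1388

t ≈ 6.2 years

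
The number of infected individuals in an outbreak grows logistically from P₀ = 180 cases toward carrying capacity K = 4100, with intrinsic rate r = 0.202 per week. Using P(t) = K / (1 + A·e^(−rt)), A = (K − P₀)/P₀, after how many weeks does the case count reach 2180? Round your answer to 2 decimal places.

t ≈ 15.88 weeks

A = (4100 − 180)/180 = 21.77778
2180 = 4100/(1 + 21.77778·e^(−0.202t)) → 1 + 21.77778·e^(−0.202t) = 1.88073
e^(−0.202t) = 0.040442 → t = ln(24.72685)/0.202 = 3.20789/0.202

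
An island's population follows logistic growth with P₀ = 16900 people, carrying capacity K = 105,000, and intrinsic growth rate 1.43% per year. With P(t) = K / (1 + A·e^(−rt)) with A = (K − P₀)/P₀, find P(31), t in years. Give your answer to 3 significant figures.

≈ 24,200 people

A = (105000 − 16900)/16900 = 5.21302
P(31) = 105000 / (1 + 5.21302·e^(−0.0143·31)) = 105000 / (1 + 5.21302·0.641915)
= 105000 / 4.34631 ≈ 24158.41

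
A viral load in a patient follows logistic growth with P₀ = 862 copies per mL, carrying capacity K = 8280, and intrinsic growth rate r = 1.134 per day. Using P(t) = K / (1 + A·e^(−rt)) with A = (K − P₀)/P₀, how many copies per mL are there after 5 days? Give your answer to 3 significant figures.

≈ 8,040 copies per mL

A = (8280 − 862)/862 = 8.60557
P(5) = 8280 / (1 + 8.60557·e^(−1.134·5)) = 8280 / (1 + 8.60557·0.003448)
= 8280 / 1.02967 ≈ 8041.4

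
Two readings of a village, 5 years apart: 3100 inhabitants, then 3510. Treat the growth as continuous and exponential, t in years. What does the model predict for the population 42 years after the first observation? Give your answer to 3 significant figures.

≈ 8,800 inhabitants

r = ln(3510/3100) / 5 ≈ 0.024843 per year
P(42) = 3100 · e^(0.024843·42) = 3100 · 2.83884 ≈ 8800.42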